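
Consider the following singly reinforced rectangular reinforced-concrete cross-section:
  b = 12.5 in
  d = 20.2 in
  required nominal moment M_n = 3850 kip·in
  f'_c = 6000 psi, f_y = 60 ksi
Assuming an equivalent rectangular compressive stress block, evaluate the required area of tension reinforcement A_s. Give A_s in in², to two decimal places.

A_s ≈ 3.45 in²

From M_n = 0.85 f'_c a b (d − a/2):
a = d − √(d² − 2M_n/(0.85 f'_c b)) = 20.2 − √(20.2² − 2 × 3850/(0.85 × 6 × 12.5)) = 3.251 in.
A_s = 0.85 f'_c a b / f_y = 0.85 × 6 × 3.251 × 12.5 / 60 = 3.454 in².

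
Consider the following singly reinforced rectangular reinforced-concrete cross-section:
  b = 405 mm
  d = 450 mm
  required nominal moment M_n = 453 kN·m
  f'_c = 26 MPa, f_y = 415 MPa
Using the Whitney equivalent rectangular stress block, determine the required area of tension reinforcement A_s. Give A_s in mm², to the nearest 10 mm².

A_s ≈ 2840 mm²

With M_n = 0.85 f'_c a b (d − a/2), solve the quadratic for a:
a = d − √(d² − 2M_n/(0.85 f'_c b)) = 450 − √(450² − 2 × 453×10⁶/(0.85 × 26 × 405)) = 131.76 mm.
A_s = 0.85 f'_c a b / f_y = 0.85 × 26 × 131.76 × 405 / 415 = 2841.7 mm².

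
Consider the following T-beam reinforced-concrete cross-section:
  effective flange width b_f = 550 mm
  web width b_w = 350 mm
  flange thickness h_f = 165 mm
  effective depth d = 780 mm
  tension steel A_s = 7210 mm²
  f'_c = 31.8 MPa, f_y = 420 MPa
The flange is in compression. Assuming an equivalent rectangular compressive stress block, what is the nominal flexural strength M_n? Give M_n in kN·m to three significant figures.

M_n ≈ 2050 kN·m

Tension: T = A_s f_y = 7210 × 420 = 3028200 N.
Try a within the flange: a = T/(0.85 f'_c b_f) = 3028200/(0.85 × 31.8 × 550) = 203.69 mm.
a = 203.69 > h_f = 165 mm: the block extends into the web. Split into flange-overhang and web parts.
C_f = 0.85 f'_c (b_f − b_w) h_f = 0.85 × 31.8 × (550 − 350) × 165 = 891990 N.
Remaining web compression depth: a_w = (T − C_f)/(0.85 f'_c b_w) = (3028200 − 891990)/(0.85 × 31.8 × 350) = 225.80 mm.
M_n = C_f(d − h_f/2) + (T − C_f)(d − a_w/2) = 891990 × (780 − 82.5) + 2136210 × (780 − 112.9) = 622.16 + 1425.07 = 2047.23 × 10⁶ N·mm.
M_n = 2047.23 kN·m.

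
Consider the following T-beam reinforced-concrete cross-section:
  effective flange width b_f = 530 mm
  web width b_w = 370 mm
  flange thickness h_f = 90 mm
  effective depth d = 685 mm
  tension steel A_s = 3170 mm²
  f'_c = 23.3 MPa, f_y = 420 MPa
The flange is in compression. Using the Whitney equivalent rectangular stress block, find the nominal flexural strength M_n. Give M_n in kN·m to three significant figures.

M_n ≈ 824 kN·m

Tension: T = A_s f_y = 3170 × 420 = 1331400 N.
Try a within the flange: a = T/(0.85 f'_c b_f) = 1331400/(0.85 × 23.3 × 530) = 126.84 mm.
a = 126.84 > h_f = 90 mm: the block extends into the web. Split into flange-overhang and web parts.
C_f = 0.85 f'_c (b_f − b_w) h_f = 0.85 × 23.3 × (530 − 370) × 90 = 285192 N.
Remaining web compression depth: a_w = (T − C_f)/(0.85 f'_c b_w) = (1331400 − 285192)/(0.85 × 23.3 × 370) = 142.77 mm.
M_n = C_f(d − h_f/2) + (T − C_f)(d − a_w/2) = 285192 × (685 − 45) + 1046208 × (685 − 71.385) = 182.52 + 641.97 = 824.49 × 10⁶ N·mm.
M_n = 824.49 kN·m.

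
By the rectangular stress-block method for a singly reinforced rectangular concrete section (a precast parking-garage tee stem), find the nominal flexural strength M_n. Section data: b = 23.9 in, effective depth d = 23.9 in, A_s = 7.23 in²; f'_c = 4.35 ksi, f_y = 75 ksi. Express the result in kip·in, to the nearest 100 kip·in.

M_n ≈ 11300 kip·in

T = A_s f_y = 7.23 × 75 = 542.25 kips.
a = T/(0.85 f'_c b) = 542.25/(0.85 × 4.35 × 23.9) = 6.136 in.
M_n = T(d − a/2) = 542.25 × (23.9 − 3.068) = 11296.2 kip·in.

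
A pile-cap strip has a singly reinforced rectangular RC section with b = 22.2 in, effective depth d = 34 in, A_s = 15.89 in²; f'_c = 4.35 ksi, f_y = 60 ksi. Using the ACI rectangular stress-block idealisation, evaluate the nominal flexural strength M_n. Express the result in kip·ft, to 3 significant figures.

T = A_s f_y = 15.89 × 60 = 953.4 kips.
a = T/(0.85 f'_c b) = 953.4/(0.85 × 4.35 × 22.2) = 11.615 in.
M_n = T(d − a/2) = 953.4 × (34 − 5.8075) = 26878.7 kip·in = 26878.7/12 = 2239.89 kip·ft.

M_n ≈ 2240 kip·ft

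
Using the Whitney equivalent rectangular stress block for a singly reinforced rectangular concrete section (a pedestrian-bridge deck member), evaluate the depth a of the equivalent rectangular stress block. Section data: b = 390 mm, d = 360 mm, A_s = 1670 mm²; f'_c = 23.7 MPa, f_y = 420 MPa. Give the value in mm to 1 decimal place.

T = A_s f_y = 1670 × 420 = 701400 N = 701.4 kN.
Setting C = 0.85 f'_c a b equal to T: a = 701400/(0.85 × 23.7 × 390) = 89.3 mm.

a ≈ 89.3 mm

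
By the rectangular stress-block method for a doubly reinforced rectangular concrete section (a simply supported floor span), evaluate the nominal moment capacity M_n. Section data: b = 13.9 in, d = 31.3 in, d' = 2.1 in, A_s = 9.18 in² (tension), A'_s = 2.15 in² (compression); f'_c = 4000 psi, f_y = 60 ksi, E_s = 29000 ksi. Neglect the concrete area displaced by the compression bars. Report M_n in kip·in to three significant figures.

M_n ≈ 15100 kip·in

Assume both steels yield.
a = (A_s − A'_s) f_y/(0.85 f'_c b) = (9.18 − 2.15) × 60/(0.85 × 4 × 13.9) = 8.925 in.
c = a/β₁ = 8.925/0.85 = 10.500 in; ε'_s = 0.003(c − d')/c = 0.0024 ≥ ε_y = 0.0021, so the compression steel yields.
M_n = (A_s − A'_s) f_y (d − a/2) + A'_s f_y (d − d') = 421.8 × (31.3 − 4.4625) + 129 × (31.3 − 2.1) = 11320.1 + 3766.8 = 15086.9 kip·in.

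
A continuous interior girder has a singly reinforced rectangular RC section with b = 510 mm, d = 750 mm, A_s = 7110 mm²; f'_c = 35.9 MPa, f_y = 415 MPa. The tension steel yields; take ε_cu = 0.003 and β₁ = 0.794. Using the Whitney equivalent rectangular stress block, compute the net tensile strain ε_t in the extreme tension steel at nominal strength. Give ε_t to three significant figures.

a = A_s f_y/(0.85 f'_c b) = 189.60 mm.
β₁ = 0.794, so c = a/β₁ = 189.60/0.794 = 238.79 mm.
From the linear strain diagram with ε_cu = 0.003: ε_t = 0.003 (d − c)/c = 0.003 × (750 − 238.79)/238.79 = 0.00642.
Since ε_t ≥ 0.005, the section is tension-controlled.

ε_t ≈ 0.00642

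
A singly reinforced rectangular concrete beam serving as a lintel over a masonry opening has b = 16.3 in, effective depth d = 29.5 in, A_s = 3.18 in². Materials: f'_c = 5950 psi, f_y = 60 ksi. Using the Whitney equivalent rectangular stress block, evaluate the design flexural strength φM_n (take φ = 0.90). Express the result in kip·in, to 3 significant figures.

T = A_s f_y = 3.18 × 60 = 190.8 kips.
a = T/(0.85 f'_c b) = 190.8/(0.85 × 5.95 × 16.3) = 2.314 in.
M_n = T(d − a/2) = 190.8 × (29.5 − 1.157) = 5407.8 kip·in.
φM_n = 0.90 × 5407.8 = 4867.0 kip·in.

φM_n ≈ 4870 kip·in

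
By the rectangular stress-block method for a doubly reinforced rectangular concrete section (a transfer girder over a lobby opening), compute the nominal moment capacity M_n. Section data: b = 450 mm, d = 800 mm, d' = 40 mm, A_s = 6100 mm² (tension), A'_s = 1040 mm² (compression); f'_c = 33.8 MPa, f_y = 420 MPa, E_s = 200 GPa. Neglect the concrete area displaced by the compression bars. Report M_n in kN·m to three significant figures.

M_n ≈ 1860 kN·m

Assume both tension and compression steel yield.
Net tension couple steel: A_s − A'_s = 5060 mm².
a = (A_s − A'_s) f_y / (0.85 f'_c b) = 2125200/(0.85 × 33.8 × 450) = 164.38 mm.
c = a/β₁ = 164.38/0.809 = 203.19 mm; ε'_s = 0.003(c − d')/c = 0.0024 ≥ f_y/E_s = 0.0021, so compression steel does yield.
M_n = (A_s − A'_s) f_y (d − a/2) + A'_s f_y (d − d') = [2125200 × (800 − 82.19) + 436800 × (800 − 40)] × 10⁻⁶ = 1525.49 + 331.97 = 1857.46 kN·m.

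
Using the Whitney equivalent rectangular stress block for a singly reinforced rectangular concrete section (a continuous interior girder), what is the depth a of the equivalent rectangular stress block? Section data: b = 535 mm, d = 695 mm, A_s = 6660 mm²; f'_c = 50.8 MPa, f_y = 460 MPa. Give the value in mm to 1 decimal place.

a ≈ 132.6 mm

T = A_s f_y = 6660 × 460 = 3063600 N = 3063.6 kN.
Setting C = 0.85 f'_c a b equal to T: a = 3063600/(0.85 × 50.8 × 535) = 132.6 mm.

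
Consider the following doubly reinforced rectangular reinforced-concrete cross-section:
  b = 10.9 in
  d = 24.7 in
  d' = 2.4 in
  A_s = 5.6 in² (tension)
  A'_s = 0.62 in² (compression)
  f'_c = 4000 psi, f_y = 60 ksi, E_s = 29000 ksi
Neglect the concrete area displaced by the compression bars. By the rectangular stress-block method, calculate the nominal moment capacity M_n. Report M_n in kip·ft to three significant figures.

M_n ≈ 584 kip·ft

Assume both steels yield.
a = (A_s − A'_s) f_y/(0.85 f'_c b) = (5.6 − 0.62) × 60/(0.85 × 4 × 10.9) = 8.063 in.
c = a/β₁ = 8.063/0.85 = 9.486 in; ε'_s = 0.003(c − d')/c = 0.0022 ≥ ε_y = 0.0021, so the compression steel yields.
M_n = (A_s − A'_s) f_y (d − a/2) + A'_s f_y (d − d') = 298.8 × (24.7 − 4.0315) + 37.2 × (24.7 − 2.4) = 6175.7 + 829.6 = 7005.3 kip·in = 7005.3/12 = 583.78 kip·ft.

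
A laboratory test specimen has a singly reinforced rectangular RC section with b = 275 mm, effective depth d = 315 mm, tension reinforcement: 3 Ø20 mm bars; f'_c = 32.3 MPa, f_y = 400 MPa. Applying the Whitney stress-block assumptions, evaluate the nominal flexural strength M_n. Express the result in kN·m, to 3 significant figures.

A_s = 3 × 314 = 942 mm².
T = A_s f_y = 942 × 400 = 376800 N = 376.8 kN.
From C = T: a = T/(0.85 f'_c b) = 376800/(0.85 × 32.3 × 275) = 49.91 mm.
M_n = T(d − a/2) = 376.8 kN × (315 − 24.955) mm = 109.29 kN·m.

M_n ≈ 109 kN·m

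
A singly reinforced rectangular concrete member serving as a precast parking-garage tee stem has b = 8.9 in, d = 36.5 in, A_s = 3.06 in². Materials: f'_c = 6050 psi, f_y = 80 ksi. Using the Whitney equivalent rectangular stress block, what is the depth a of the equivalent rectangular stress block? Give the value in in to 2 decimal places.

a ≈ 5.35 in

T = A_s f_y = 3.06 × 80 = 244.8 kips.
a = T/(0.85 f'_c b) = 244.8/(0.85 × 6.05 × 8.9) = 5.35 in.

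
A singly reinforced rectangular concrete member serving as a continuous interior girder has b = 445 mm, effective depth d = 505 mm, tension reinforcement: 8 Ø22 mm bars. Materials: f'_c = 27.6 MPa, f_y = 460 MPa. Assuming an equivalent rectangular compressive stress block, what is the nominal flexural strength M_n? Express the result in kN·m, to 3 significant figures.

M_n ≈ 613 kN·m

A_s = 8 × 380 = 3040 mm².
T = A_s f_y = 3040 × 460 = 1398400 N = 1398.4 kN.
From C = T: a = T/(0.85 f'_c b) = 1398400/(0.85 × 27.6 × 445) = 133.95 mm.
M_n = T(d − a/2) = 1398.4 kN × (505 − 66.975) mm = 612.53 kN·m.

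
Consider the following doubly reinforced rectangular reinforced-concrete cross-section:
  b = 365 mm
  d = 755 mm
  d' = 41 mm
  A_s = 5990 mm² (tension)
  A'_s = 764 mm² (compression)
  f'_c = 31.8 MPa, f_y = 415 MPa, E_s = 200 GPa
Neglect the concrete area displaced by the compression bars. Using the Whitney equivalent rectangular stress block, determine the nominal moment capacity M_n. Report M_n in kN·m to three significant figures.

Assume both tension and compression steel yield.
Net tension couple steel: A_s − A'_s = 5226 mm².
a = (A_s − A'_s) f_y / (0.85 f'_c b) = 2168790/(0.85 × 31.8 × 365) = 219.83 mm.
c = a/β₁ = 219.83/0.823 = 267.11 mm; ε'_s = 0.003(c − d')/c = 0.0025 ≥ f_y/E_s = 0.0021, so compression steel does yield.
M_n = (A_s − A'_s) f_y (d − a/2) + A'_s f_y (d − d') = [2168790 × (755 − 109.915) + 317060 × (755 − 41)] × 10⁻⁶ = 1399.05 + 226.38 = 1625.43 kN·m.

M_n ≈ 1630 kN·m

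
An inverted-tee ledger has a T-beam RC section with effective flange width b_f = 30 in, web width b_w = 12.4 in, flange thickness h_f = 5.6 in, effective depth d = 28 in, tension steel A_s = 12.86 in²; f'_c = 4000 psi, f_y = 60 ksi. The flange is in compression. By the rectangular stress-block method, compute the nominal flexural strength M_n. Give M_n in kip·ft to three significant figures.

M_n ≈ 1530 kip·ft

Tension: T = A_s f_y = 12.86 × 60 = 771.6 kips.
Try a within the flange: a = T/(0.85 f'_c b_f) = 771.6/(0.85 × 4 × 30) = 7.565 in.
a = 7.565 > h_f = 5.6 in: the block extends into the web. Split into flange-overhang and web parts.
C_f = 0.85 f'_c (b_f − b_w) h_f = 0.85 × 4 × (30 − 12.4) × 5.6 = 335.1 kips.
Remaining web compression depth: a_w = (T − C_f)/(0.85 f'_c b_w) = (771.6 − 335.1)/(0.85 × 4 × 12.4) = 10.353 in.
M_n = C_f(d − h_f/2) + (T − C_f)(d − a_w/2) = 335.1 × (28 − 2.8) + 436.5 × (28 − 5.1765) = 8444.5 + 9962.5 = 18407.0 kip·in.
M_n = 18407.0/12 = 1533.92 kip·ft.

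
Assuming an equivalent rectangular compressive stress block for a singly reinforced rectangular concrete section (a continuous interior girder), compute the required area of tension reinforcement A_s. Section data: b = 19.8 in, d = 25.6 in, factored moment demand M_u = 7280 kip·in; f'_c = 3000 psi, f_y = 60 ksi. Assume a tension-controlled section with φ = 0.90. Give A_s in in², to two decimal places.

M_n = M_u/φ = 7280/0.90 = 8088.89 kip·in.
From M_n = 0.85 f'_c a b (d − a/2):
a = d − √(d² − 2M_n/(0.85 f'_c b)) = 25.6 − √(25.6² − 2 × 8088.89/(0.85 × 3 × 19.8)) = 7.299 in.
A_s = 0.85 f'_c a b / f_y = 0.85 × 3 × 7.299 × 19.8 / 60 = 6.142 in².

A_s ≈ 6.14 in²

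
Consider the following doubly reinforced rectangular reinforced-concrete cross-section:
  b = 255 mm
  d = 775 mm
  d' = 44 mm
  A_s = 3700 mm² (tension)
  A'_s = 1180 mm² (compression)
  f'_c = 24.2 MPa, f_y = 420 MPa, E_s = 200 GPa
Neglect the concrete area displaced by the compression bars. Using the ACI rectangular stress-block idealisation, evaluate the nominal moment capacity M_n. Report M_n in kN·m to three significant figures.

Assume both tension and compression steel yield.
Net tension couple steel: A_s − A'_s = 2520 mm².
a = (A_s − A'_s) f_y / (0.85 f'_c b) = 1058400/(0.85 × 24.2 × 255) = 201.78 mm.
c = a/β₁ = 201.78/0.85 = 237.39 mm; ε'_s = 0.003(c − d')/c = 0.0024 ≥ f_y/E_s = 0.0021, so compression steel does yield.
M_n = (A_s − A'_s) f_y (d − a/2) + A'_s f_y (d − d') = [1058400 × (775 − 100.89) + 495600 × (775 − 44)] × 10⁻⁶ = 713.48 + 362.28 = 1075.76 kN·m.

M_n ≈ 1080 kN·m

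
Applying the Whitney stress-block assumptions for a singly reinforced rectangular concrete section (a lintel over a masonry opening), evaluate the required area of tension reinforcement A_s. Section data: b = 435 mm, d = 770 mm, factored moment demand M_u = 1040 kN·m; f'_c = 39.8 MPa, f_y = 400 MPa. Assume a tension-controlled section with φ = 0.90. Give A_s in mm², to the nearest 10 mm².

A_s ≈ 4040 mm²

M_n = M_u/φ = 1040/0.90 = 1155.56 kN·m.
With M_n = 0.85 f'_c a b (d − a/2), solve the quadratic for a:
a = d − √(d² − 2M_n/(0.85 f'_c b)) = 770 − √(770² − 2 × 1155.56×10⁶/(0.85 × 39.8 × 435)) = 109.81 mm.
A_s = 0.85 f'_c a b / f_y = 0.85 × 39.8 × 109.81 × 435 / 400 = 4039.9 mm².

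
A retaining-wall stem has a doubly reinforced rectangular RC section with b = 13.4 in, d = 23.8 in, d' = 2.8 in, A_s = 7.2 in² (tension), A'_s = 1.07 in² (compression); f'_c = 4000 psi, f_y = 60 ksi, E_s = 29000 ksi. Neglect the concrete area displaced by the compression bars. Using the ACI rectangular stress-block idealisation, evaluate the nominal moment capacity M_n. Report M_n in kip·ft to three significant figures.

M_n ≈ 718 kip·ft

Assume both steels yield.
a = (A_s − A'_s) f_y/(0.85 f'_c b) = (7.2 − 1.07) × 60/(0.85 × 4 × 13.4) = 8.073 in.
c = a/β₁ = 8.073/0.85 = 9.498 in; ε'_s = 0.003(c − d')/c = 0.0021 ≥ ε_y = 0.0021, so the compression steel yields.
M_n = (A_s − A'_s) f_y (d − a/2) + A'_s f_y (d − d') = 367.8 × (23.8 − 4.0365) + 64.2 × (23.8 − 2.8) = 7269.0 + 1348.2 = 8617.2 kip·in = 8617.2/12 = 718.10 kip·ft.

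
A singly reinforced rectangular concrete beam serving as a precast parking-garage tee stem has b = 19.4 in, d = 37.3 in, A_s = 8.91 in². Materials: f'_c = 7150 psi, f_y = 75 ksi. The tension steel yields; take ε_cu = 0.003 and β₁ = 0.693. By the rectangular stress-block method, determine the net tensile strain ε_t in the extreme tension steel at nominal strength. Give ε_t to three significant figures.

a = A_s f_y/(0.85 f'_c b) = 5.668 in.
β₁ = 0.693, so c = a/β₁ = 5.668/0.693 = 8.179 in.
From the linear strain diagram with ε_cu = 0.003: ε_t = 0.003 (d − c)/c = 0.003 × (37.3 − 8.179)/8.179 = 0.0107.
Since ε_t ≥ 0.005, the section is tension-controlled.

ε_t ≈ 0.0107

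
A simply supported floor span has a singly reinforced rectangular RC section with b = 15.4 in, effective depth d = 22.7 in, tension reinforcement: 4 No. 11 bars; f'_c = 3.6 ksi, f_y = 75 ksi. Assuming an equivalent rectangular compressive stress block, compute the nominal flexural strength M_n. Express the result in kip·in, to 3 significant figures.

A_s = 4 × 1.56 = 6.24 in².
T = A_s f_y = 6.24 × 75 = 468 kips.
a = T/(0.85 f'_c b) = 468/(0.85 × 3.6 × 15.4) = 9.931 in.
M_n = T(d − a/2) = 468 × (22.7 − 4.9655) = 8299.7 kip·in.

M_n ≈ 8300 kip·in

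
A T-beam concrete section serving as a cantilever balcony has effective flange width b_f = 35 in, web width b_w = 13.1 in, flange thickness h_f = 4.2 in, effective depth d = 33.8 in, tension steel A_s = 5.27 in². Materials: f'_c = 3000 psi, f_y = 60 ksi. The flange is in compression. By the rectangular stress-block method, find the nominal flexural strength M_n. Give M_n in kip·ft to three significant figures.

Tension: T = A_s f_y = 5.27 × 60 = 316.2 kips.
Try a within the flange: a = T/(0.85 f'_c b_f) = 316.2/(0.85 × 3 × 35) = 3.543 in.
Since a = 3.543 ≤ h_f = 4.2 in, the stress block lies entirely in the flange; analyse as a rectangular beam of width b_f.
M_n = T(d − a/2) = 316.2 × (33.8 − 1.7715) = 10127.4 kip·in.
M_n = 10127.4/12 = 843.95 kip·ft.

M_n ≈ 844 kip·ft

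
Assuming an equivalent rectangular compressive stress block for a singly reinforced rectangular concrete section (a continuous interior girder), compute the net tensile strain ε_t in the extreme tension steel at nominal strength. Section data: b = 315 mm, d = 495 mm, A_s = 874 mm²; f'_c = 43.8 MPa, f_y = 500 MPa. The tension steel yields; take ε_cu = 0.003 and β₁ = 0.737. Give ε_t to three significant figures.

a = A_s f_y/(0.85 f'_c b) = 37.26 mm.
β₁ = 0.737, so c = a/β₁ = 37.26/0.737 = 50.56 mm.
From the linear strain diagram with ε_cu = 0.003: ε_t = 0.003 (d − c)/c = 0.003 × (495 − 50.56)/50.56 = 0.0264.
Since ε_t ≥ 0.005, the section is tension-controlled.

ε_t ≈ 0.0264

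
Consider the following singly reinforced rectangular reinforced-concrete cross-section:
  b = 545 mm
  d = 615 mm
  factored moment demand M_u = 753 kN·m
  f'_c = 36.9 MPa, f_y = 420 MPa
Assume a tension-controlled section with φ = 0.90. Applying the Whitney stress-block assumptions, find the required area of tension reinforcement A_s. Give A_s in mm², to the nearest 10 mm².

A_s ≈ 3480 mm²

M_n = M_u/φ = 753/0.90 = 836.667 kN·m.
With M_n = 0.85 f'_c a b (d − a/2), solve the quadratic for a:
a = d − √(d² − 2M_n/(0.85 f'_c b)) = 615 − √(615² − 2 × 836.667×10⁶/(0.85 × 36.9 × 545)) = 85.53 mm.
A_s = 0.85 f'_c a b / f_y = 0.85 × 36.9 × 85.53 × 545 / 420 = 3481.1 mm².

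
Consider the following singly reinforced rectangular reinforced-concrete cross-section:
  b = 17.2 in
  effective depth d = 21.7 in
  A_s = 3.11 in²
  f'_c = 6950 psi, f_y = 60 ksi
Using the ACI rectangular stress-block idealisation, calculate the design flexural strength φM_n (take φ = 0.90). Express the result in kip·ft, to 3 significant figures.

φM_n ≈ 291 kip·ft

T = A_s f_y = 3.11 × 60 = 186.6 kips.
a = T/(0.85 f'_c b) = 186.6/(0.85 × 6.95 × 17.2) = 1.836 in.
M_n = T(d − a/2) = 186.6 × (21.7 − 0.918) = 3877.9 kip·in = 3877.9/12 = 323.16 kip·ft.
φM_n = 0.90 × 323.16 = 290.84 kip·ft.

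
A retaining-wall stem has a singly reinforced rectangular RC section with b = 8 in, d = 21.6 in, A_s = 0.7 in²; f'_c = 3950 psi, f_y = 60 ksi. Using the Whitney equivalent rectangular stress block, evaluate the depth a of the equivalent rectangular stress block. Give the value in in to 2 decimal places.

T = A_s f_y = 0.7 × 60 = 42 kips.
a = T/(0.85 f'_c b) = 42/(0.85 × 3.95 × 8) = 1.56 in.

a ≈ 1.56 in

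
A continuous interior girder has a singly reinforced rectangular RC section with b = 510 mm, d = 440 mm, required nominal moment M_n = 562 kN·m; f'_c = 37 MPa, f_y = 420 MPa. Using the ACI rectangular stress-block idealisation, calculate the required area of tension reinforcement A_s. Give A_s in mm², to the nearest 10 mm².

With M_n = 0.85 f'_c a b (d − a/2), solve the quadratic for a:
a = d − √(d² − 2M_n/(0.85 f'_c b)) = 440 − √(440² − 2 × 562×10⁶/(0.85 × 37 × 510)) = 88.54 mm.
A_s = 0.85 f'_c a b / f_y = 0.85 × 37 × 88.54 × 510 / 420 = 3381.3 mm².

A_s ≈ 3380 mm²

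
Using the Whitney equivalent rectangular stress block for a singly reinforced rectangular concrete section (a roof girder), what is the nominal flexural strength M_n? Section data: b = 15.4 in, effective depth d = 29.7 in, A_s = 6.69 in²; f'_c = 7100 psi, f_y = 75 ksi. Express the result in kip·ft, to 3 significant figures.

M_n ≈ 1130 kip·ft

T = A_s f_y = 6.69 × 75 = 501.75 kips.
a = T/(0.85 f'_c b) = 501.75/(0.85 × 7.1 × 15.4) = 5.399 in.
M_n = T(d − a/2) = 501.75 × (29.7 − 2.6995) = 13547.5 kip·in = 13547.5/12 = 1128.96 kip·ft.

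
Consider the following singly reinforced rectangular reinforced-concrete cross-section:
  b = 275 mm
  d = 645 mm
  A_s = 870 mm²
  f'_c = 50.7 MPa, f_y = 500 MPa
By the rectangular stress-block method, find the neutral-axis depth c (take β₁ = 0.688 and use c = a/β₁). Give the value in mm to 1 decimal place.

T = A_s f_y = 870 × 500 = 435000 N = 435 kN.
Setting C = 0.85 f'_c a b equal to T: a = 435000/(0.85 × 50.7 × 275) = 36.705 mm.
With β₁ = 0.688, c = a/β₁ = 36.705/0.688 = 53.4 mm.

c ≈ 53.4 mm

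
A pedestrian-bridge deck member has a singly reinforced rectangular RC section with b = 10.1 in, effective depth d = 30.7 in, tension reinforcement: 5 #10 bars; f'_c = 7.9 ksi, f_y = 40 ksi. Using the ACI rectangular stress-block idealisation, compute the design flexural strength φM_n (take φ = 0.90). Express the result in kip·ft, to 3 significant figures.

φM_n ≈ 549 kip·ft

A_s = 5 × 1.27 = 6.35 in².
T = A_s f_y = 6.35 × 40 = 254 kips.
a = T/(0.85 f'_c b) = 254/(0.85 × 7.9 × 10.1) = 3.745 in.
M_n = T(d − a/2) = 254 × (30.7 − 1.8725) = 7322.2 kip·in = 7322.2/12 = 610.18 kip·ft.
φM_n = 0.90 × 610.18 = 549.16 kip·ft.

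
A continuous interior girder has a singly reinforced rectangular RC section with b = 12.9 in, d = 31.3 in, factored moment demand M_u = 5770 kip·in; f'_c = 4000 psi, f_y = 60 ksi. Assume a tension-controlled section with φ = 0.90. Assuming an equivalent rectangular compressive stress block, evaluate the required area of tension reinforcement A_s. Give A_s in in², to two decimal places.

A_s ≈ 3.72 in²

M_n = M_u/φ = 5770/0.90 = 6411.11 kip·in.
From M_n = 0.85 f'_c a b (d − a/2):
a = d − √(d² − 2M_n/(0.85 f'_c b)) = 31.3 − √(31.3² − 2 × 6411.11/(0.85 × 4 × 12.9)) = 5.083 in.
A_s = 0.85 f'_c a b / f_y = 0.85 × 4 × 5.083 × 12.9 / 60 = 3.716 in².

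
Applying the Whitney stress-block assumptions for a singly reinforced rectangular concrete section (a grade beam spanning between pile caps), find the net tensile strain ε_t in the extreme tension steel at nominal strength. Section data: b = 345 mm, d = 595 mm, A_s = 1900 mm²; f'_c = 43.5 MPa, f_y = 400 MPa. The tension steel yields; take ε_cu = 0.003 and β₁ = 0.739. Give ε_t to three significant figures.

ε_t ≈ 0.0191

a = A_s f_y/(0.85 f'_c b) = 59.58 mm.
β₁ = 0.739, so c = a/β₁ = 59.58/0.739 = 80.62 mm.
From the linear strain diagram with ε_cu = 0.003: ε_t = 0.003 (d − c)/c = 0.003 × (595 − 80.62)/80.62 = 0.0191.
Since ε_t ≥ 0.005, the section is tension-controlled.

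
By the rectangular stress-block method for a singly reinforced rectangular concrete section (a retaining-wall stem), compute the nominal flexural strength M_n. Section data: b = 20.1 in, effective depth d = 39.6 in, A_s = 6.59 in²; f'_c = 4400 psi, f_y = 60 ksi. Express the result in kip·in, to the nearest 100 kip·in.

T = A_s f_y = 6.59 × 60 = 395.4 kips.
a = T/(0.85 f'_c b) = 395.4/(0.85 × 4.4 × 20.1) = 5.260 in.
M_n = T(d − a/2) = 395.4 × (39.6 − 2.63) = 14617.9 kip·in.

M_n ≈ 14600 kip·in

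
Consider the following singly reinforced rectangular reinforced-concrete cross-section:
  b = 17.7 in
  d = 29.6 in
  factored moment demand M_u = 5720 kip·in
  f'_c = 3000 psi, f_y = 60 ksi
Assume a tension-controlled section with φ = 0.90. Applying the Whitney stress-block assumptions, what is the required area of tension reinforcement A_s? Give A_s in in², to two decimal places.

A_s ≈ 3.92 in²

M_n = M_u/φ = 5720/0.90 = 6355.56 kip·in.
From M_n = 0.85 f'_c a b (d − a/2):
a = d − √(d² − 2M_n/(0.85 f'_c b)) = 29.6 − √(29.6² − 2 × 6355.56/(0.85 × 3 × 17.7)) = 5.217 in.
A_s = 0.85 f'_c a b / f_y = 0.85 × 3 × 5.217 × 17.7 / 60 = 3.924 in².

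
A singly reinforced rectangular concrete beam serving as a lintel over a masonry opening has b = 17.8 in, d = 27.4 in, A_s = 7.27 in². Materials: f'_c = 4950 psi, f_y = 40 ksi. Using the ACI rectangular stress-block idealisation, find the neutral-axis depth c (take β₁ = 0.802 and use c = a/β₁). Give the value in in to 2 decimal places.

T = A_s f_y = 7.27 × 40 = 290.8 kips.
a = T/(0.85 f'_c b) = 290.8/(0.85 × 4.95 × 17.8) = 3.8828 in.
With β₁ = 0.802, c = a/β₁ = 3.8828/0.802 = 4.84 in.

c ≈ 4.84 in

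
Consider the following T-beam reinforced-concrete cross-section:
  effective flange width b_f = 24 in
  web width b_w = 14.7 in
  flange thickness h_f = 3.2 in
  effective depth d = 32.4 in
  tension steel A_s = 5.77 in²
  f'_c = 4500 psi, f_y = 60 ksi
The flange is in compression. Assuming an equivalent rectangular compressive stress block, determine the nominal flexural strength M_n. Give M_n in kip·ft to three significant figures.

Tension: T = A_s f_y = 5.77 × 60 = 346.2 kips.
Try a within the flange: a = T/(0.85 f'_c b_f) = 346.2/(0.85 × 4.5 × 24) = 3.771 in.
a = 3.771 > h_f = 3.2 in: the block extends into the web. Split into flange-overhang and web parts.
C_f = 0.85 f'_c (b_f − b_w) h_f = 0.85 × 4.5 × (24 − 14.7) × 3.2 = 113.8 kips.
Remaining web compression depth: a_w = (T − C_f)/(0.85 f'_c b_w) = (346.2 − 113.8)/(0.85 × 4.5 × 14.7) = 4.133 in.
M_n = C_f(d − h_f/2) + (T − C_f)(d − a_w/2) = 113.8 × (32.4 − 1.6) + 232.4 × (32.4 − 2.0665) = 3505.0 + 7049.5 = 10554.5 kip·in.
M_n = 10554.5/12 = 879.54 kip·ft.

M_n ≈ 880 kip·ft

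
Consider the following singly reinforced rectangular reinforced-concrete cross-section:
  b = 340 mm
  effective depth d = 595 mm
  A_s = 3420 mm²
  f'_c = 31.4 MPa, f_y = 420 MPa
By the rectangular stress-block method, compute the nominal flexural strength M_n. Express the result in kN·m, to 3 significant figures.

T = A_s f_y = 3420 × 420 = 1436400 N = 1436.4 kN.
From C = T: a = T/(0.85 f'_c b) = 1436400/(0.85 × 31.4 × 340) = 158.29 mm.
M_n = T(d − a/2) = 1436.4 kN × (595 − 79.145) mm = 740.97 kN·m.

M_n ≈ 741 kN·m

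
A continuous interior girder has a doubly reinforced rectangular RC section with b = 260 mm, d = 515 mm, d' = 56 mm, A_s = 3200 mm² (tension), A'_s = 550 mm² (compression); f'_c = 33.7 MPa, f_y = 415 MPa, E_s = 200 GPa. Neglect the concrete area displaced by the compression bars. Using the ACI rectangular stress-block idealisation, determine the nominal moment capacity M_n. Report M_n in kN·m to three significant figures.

Assume both tension and compression steel yield.
Net tension couple steel: A_s − A'_s = 2650 mm².
a = (A_s − A'_s) f_y / (0.85 f'_c b) = 1099750/(0.85 × 33.7 × 260) = 147.66 mm.
c = a/β₁ = 147.66/0.809 = 182.52 mm; ε'_s = 0.003(c − d')/c = 0.0021 ≥ f_y/E_s = 0.0021, so compression steel does yield.
M_n = (A_s − A'_s) f_y (d − a/2) + A'_s f_y (d − d') = [1099750 × (515 − 73.83) + 228250 × (515 − 56)] × 10⁻⁶ = 485.18 + 104.77 = 589.95 kN·m.

M_n ≈ 590 kN·m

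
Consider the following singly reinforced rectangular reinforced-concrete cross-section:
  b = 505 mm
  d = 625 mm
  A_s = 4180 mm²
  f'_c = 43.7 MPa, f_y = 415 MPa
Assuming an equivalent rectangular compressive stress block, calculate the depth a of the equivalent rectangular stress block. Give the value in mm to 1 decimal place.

T = A_s f_y = 4180 × 415 = 1734700 N = 1734.7 kN.
Setting C = 0.85 f'_c a b equal to T: a = 1734700/(0.85 × 43.7 × 505) = 92.5 mm.

a ≈ 92.5 mm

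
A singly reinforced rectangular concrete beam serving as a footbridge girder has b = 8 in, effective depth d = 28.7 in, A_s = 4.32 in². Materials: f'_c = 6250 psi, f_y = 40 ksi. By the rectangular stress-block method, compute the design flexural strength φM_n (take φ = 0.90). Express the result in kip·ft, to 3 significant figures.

φM_n ≈ 346 kip·ft

T = A_s f_y = 4.32 × 40 = 172.8 kips.
a = T/(0.85 f'_c b) = 172.8/(0.85 × 6.25 × 8) = 4.066 in.
M_n = T(d − a/2) = 172.8 × (28.7 − 2.033) = 4608.1 kip·in = 4608.1/12 = 384.01 kip·ft.
φM_n = 0.90 × 384.01 = 345.61 kip·ft.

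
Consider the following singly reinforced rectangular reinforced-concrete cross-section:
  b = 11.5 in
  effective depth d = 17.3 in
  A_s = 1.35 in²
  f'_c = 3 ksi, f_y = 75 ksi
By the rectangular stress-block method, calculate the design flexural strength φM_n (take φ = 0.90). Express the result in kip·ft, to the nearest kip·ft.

T = A_s f_y = 1.35 × 75 = 101.25 kips.
a = T/(0.85 f'_c b) = 101.25/(0.85 × 3 × 11.5) = 3.453 in.
M_n = T(d − a/2) = 101.25 × (17.3 − 1.7265) = 1576.8 kip·in = 1576.8/12 = 131.40 kip·ft.
φM_n = 0.90 × 131.40 = 118.26 kip·ft.

φM_n ≈ 118 kip·ft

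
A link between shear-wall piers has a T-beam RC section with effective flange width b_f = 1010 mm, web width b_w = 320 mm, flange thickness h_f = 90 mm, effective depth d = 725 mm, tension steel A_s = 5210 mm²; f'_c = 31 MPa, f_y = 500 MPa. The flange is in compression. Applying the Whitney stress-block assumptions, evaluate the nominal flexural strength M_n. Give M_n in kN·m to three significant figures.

M_n ≈ 1760 kN·m

Tension: T = A_s f_y = 5210 × 500 = 2605000 N.
Try a within the flange: a = T/(0.85 f'_c b_f) = 2605000/(0.85 × 31 × 1010) = 97.88 mm.
a = 97.88 > h_f = 90 mm: the block extends into the web. Split into flange-overhang and web parts.
C_f = 0.85 f'_c (b_f − b_w) h_f = 0.85 × 31 × (1010 − 320) × 90 = 1636335 N.
Remaining web compression depth: a_w = (T − C_f)/(0.85 f'_c b_w) = (2605000 − 1636335)/(0.85 × 31 × 320) = 114.88 mm.
M_n = C_f(d − h_f/2) + (T − C_f)(d − a_w/2) = 1636335 × (725 − 45) + 968665 × (725 − 57.44) = 1112.71 + 646.64 = 1759.35 × 10⁶ N·mm.
M_n = 1759.35 kN·m.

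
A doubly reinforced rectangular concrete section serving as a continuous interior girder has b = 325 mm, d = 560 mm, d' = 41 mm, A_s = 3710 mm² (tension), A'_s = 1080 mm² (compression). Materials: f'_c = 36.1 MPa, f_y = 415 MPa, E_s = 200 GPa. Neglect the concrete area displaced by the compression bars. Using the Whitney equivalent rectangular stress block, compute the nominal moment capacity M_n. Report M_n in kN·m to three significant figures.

Assume both tension and compression steel yield.
Net tension couple steel: A_s − A'_s = 2630 mm².
a = (A_s − A'_s) f_y / (0.85 f'_c b) = 1091450/(0.85 × 36.1 × 325) = 109.44 mm.
c = a/β₁ = 109.44/0.792 = 138.18 mm; ε'_s = 0.003(c − d')/c = 0.0021 ≥ f_y/E_s = 0.0021, so compression steel does yield.
M_n = (A_s − A'_s) f_y (d − a/2) + A'_s f_y (d − d') = [1091450 × (560 − 54.72) + 448200 × (560 − 41)] × 10⁻⁶ = 551.49 + 232.62 = 784.11 kN·m.

M_n ≈ 784 kN·m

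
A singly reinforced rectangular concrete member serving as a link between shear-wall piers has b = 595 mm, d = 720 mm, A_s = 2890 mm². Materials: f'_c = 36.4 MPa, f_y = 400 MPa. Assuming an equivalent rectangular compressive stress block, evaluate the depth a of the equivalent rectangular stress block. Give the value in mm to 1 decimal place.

a ≈ 62.8 mm

T = A_s f_y = 2890 × 400 = 1156000 N = 1156 kN.
Setting C = 0.85 f'_c a b equal to T: a = 1156000/(0.85 × 36.4 × 595) = 62.8 mm.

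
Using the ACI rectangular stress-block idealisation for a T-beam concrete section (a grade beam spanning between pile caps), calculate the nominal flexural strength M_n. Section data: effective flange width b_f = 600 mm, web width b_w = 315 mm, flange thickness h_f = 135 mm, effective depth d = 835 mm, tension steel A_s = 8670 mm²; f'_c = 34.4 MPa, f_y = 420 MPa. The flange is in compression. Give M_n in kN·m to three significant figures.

Tension: T = A_s f_y = 8670 × 420 = 3641400 N.
Try a within the flange: a = T/(0.85 f'_c b_f) = 3641400/(0.85 × 34.4 × 600) = 207.56 mm.
a = 207.56 > h_f = 135 mm: the block extends into the web. Split into flange-overhang and web parts.
C_f = 0.85 f'_c (b_f − b_w) h_f = 0.85 × 34.4 × (600 − 315) × 135 = 1125009 N.
Remaining web compression depth: a_w = (T − C_f)/(0.85 f'_c b_w) = (3641400 − 1125009)/(0.85 × 34.4 × 315) = 273.21 mm.
M_n = C_f(d − h_f/2) + (T − C_f)(d − a_w/2) = 1125009 × (835 − 67.5) + 2516391 × (835 − 136.605) = 863.44 + 1757.43 = 2620.87 × 10⁶ N·mm.
M_n = 2620.87 kN·m.

M_n ≈ 2620 kN·m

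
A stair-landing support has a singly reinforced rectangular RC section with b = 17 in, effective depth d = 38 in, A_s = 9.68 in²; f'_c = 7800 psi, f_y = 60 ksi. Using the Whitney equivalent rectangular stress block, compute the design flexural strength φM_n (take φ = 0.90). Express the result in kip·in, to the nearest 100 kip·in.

T = A_s f_y = 9.68 × 60 = 580.8 kips.
a = T/(0.85 f'_c b) = 580.8/(0.85 × 7.8 × 17) = 5.153 in.
M_n = T(d − a/2) = 580.8 × (38 − 2.5765) = 20574.0 kip·in.
φM_n = 0.90 × 20574.0 = 18516.6 kip·in.

φM_n ≈ 18500 kip·in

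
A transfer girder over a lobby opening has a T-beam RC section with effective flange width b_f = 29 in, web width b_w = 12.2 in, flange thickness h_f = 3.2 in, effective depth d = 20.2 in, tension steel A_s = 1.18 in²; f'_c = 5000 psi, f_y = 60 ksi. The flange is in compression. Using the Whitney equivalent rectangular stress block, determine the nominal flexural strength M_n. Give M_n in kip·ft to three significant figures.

Tension: T = A_s f_y = 1.18 × 60 = 70.8 kips.
Try a within the flange: a = T/(0.85 f'_c b_f) = 70.8/(0.85 × 5 × 29) = 0.574 in.
Since a = 0.574 ≤ h_f = 3.2 in, the stress block lies entirely in the flange; analyse as a rectangular beam of width b_f.
M_n = T(d − a/2) = 70.8 × (20.2 − 0.287) = 1409.8 kip·in.
M_n = 1409.8/12 = 117.48 kip·ft.

M_n ≈ 117 kip·ft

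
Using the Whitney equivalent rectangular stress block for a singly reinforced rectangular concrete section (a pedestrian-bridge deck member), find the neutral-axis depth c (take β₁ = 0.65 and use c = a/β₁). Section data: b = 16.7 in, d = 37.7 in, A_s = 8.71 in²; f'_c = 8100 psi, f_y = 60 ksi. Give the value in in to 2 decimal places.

T = A_s f_y = 8.71 × 60 = 522.6 kips.
a = T/(0.85 f'_c b) = 522.6/(0.85 × 8.1 × 16.7) = 4.5452 in.
With β₁ = 0.65, c = a/β₁ = 4.5452/0.65 = 6.99 in.

c ≈ 6.99 in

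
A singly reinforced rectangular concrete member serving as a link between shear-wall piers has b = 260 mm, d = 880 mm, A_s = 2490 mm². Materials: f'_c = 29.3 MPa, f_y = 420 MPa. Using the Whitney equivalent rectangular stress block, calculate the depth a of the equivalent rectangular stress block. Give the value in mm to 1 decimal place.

a ≈ 161.5 mm

T = A_s f_y = 2490 × 420 = 1045800 N = 1045.8 kN.
Setting C = 0.85 f'_c a b equal to T: a = 1045800/(0.85 × 29.3 × 260) = 161.5 mm.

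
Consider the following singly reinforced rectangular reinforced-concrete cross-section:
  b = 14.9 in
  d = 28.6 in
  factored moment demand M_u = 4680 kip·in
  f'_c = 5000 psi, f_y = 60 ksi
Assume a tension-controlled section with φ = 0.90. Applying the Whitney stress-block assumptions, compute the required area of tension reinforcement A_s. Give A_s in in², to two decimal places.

M_n = M_u/φ = 4680/0.90 = 5200 kip·in.
From M_n = 0.85 f'_c a b (d − a/2):
a = d − √(d² − 2M_n/(0.85 f'_c b)) = 28.6 − √(28.6² − 2 × 5200/(0.85 × 5 × 14.9)) = 3.032 in.
A_s = 0.85 f'_c a b / f_y = 0.85 × 5 × 3.032 × 14.9 / 60 = 3.200 in².

A_s ≈ 3.20 in²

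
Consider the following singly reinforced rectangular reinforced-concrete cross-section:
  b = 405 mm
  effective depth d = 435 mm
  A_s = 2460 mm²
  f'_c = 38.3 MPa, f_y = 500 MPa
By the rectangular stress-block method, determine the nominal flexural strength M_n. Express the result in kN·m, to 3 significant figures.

T = A_s f_y = 2460 × 500 = 1230000 N = 1230 kN.
From C = T: a = T/(0.85 f'_c b) = 1230000/(0.85 × 38.3 × 405) = 93.29 mm.
M_n = T(d − a/2) = 1230 kN × (435 − 46.645) mm = 477.68 kN·m.

M_n ≈ 478 kN·m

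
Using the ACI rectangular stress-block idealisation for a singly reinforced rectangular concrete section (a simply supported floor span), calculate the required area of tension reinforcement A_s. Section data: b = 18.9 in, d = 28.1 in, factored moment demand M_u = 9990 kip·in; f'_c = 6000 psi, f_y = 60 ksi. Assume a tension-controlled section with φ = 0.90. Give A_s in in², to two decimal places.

M_n = M_u/φ = 9990/0.90 = 11100 kip·in.
From M_n = 0.85 f'_c a b (d − a/2):
a = d − √(d² − 2M_n/(0.85 f'_c b)) = 28.1 − √(28.1² − 2 × 11100/(0.85 × 6 × 18.9)) = 4.451 in.
A_s = 0.85 f'_c a b / f_y = 0.85 × 6 × 4.451 × 18.9 / 60 = 7.151 in².

A_s ≈ 7.15 in²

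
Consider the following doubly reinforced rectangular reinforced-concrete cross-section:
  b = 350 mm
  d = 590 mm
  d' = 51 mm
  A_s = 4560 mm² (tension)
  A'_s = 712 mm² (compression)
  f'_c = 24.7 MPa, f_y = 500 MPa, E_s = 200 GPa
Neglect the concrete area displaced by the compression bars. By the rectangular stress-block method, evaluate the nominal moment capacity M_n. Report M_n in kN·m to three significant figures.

M_n ≈ 1080 kN·m

Assume both tension and compression steel yield.
Net tension couple steel: A_s − A'_s = 3848 mm².
a = (A_s − A'_s) f_y / (0.85 f'_c b) = 1924000/(0.85 × 24.7 × 350) = 261.83 mm.
c = a/β₁ = 261.83/0.85 = 308.04 mm; ε'_s = 0.003(c − d')/c = 0.0025 ≥ f_y/E_s = 0.0025, so compression steel does yield.
M_n = (A_s − A'_s) f_y (d − a/2) + A'_s f_y (d − d') = [1924000 × (590 − 130.915) + 356000 × (590 − 51)] × 10⁻⁶ = 883.28 + 191.88 = 1075.16 kN·m.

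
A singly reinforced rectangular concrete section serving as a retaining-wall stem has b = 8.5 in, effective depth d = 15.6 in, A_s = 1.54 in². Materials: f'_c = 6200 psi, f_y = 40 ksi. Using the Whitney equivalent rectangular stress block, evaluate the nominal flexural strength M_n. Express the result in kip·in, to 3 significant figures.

M_n ≈ 919 kip·in

T = A_s f_y = 1.54 × 40 = 61.6 kips.
a = T/(0.85 f'_c b) = 61.6/(0.85 × 6.2 × 8.5) = 1.375 in.
M_n = T(d − a/2) = 61.6 × (15.6 − 0.6875) = 918.6 kip·in.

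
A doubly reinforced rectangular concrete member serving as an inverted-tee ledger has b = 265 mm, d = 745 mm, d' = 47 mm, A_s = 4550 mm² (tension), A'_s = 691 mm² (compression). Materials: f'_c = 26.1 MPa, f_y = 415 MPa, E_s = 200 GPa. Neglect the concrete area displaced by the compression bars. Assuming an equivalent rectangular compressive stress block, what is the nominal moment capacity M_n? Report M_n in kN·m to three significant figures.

Assume both tension and compression steel yield.
Net tension couple steel: A_s − A'_s = 3859 mm².
a = (A_s − A'_s) f_y / (0.85 f'_c b) = 1601485/(0.85 × 26.1 × 265) = 272.41 mm.
c = a/β₁ = 272.41/0.85 = 320.48 mm; ε'_s = 0.003(c − d')/c = 0.0026 ≥ f_y/E_s = 0.0021, so compression steel does yield.
M_n = (A_s − A'_s) f_y (d − a/2) + A'_s f_y (d − d') = [1601485 × (745 − 136.205) + 286765 × (745 − 47)] × 10⁻⁶ = 974.98 + 200.16 = 1175.14 kN·m.

M_n ≈ 1180 kN·m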